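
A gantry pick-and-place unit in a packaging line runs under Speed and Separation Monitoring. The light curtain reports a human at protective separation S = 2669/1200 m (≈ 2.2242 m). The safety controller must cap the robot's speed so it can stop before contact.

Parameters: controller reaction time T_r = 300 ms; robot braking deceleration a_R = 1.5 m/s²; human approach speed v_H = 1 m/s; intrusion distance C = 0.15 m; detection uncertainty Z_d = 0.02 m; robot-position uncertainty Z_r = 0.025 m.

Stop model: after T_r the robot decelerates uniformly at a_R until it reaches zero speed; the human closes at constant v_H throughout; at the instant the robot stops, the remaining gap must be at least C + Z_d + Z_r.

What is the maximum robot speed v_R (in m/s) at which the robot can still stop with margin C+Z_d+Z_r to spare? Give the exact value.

v_R_max = 5/4 m/s = 1.2500 m/s

quadratic (1/3)·v² + (29/30)·v + (-83/48) = 0
  disc = (29/30)² − 4·(1/3)·(-83/48) = 81/25 ; √disc = 9/5
  v_R = (−(29/30) + 9/5) / (2·(1/3)) = 5/4 m/s
check:
stop time T_s = (5/4)/(3/2) = 0.8333 s
reaction-phase robot travel = 1.2500·0.3000 = 0.3750 m
robot covers 1.2500·0.8333 − ½·1.5000·0.8333² = 0.5208 m while stopping
human closes 1.0000·1.1333 = 1.1333 m
C+Z_d+Z_r = 0.1500+0.0200+0.0250 = 0.1950 m
sum ≈ 0.3750+0.5208+1.1333+0.1950 ≈ 2.2242 m = S ✓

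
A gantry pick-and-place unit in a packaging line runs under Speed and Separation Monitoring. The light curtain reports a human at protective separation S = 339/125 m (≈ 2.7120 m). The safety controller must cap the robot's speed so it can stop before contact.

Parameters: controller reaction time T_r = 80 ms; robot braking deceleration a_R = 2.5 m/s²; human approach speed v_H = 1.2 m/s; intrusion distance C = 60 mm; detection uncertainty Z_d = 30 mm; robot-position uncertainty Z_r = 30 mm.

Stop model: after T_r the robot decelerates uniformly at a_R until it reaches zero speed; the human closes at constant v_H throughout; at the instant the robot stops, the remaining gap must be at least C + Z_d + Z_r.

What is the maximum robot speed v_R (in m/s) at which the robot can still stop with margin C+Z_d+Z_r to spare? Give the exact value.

quadratic (1/5)·v² + (14/25)·v + (-312/125) = 0
  disc = (14/25)² − 4·(1/5)·(-312/125) = 1444/625 ; √disc = 38/25
  v_R = (−(14/25) + 38/25) / (2·(1/5)) = 12/5 m/s
check:
stop time T_s = (12/5)/(5/2) = 0.9600 s
robot in T_r: 2.4000·0.0800 = 0.1920 m
robot under decel: 2.4000²/(2·2.5000) = 1.1520 m
person approaches 1.2000·(0.0800+0.9600) = 1.2480 m
residual clearance needed = 0.0600+0.0300+0.0300 = 0.1200 m
sum ≈ 0.1920+1.1520+1.2480+0.1200 ≈ 2.7120 m = S ✓

v_R_max = 12/5 m/s = 2.4000 m/s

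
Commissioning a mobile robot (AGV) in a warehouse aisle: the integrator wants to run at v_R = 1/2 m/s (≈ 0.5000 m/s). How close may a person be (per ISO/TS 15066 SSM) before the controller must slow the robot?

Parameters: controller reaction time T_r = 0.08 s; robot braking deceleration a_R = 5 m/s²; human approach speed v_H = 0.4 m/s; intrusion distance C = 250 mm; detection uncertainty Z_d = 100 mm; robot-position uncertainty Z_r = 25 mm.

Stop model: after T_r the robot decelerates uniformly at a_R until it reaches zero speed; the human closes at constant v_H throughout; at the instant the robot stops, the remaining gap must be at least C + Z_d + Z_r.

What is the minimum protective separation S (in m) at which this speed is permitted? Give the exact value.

T_s = v_R/a_R = (1/2)/5 = 0.1000 s
robot in T_r: 0.5000·0.0800 = 0.0400 m
braking distance = 0.5000²/(2·5.0000) = 0.0250 m
human over T_r+T_s: 0.4000·(0.0800+0.1000) = 0.0720 m
margins: 0.2500+0.1000+0.0250 = 0.3750 m
S_min ≈ 0.0400+0.0250+0.0720+0.3750  ⇒  S_min = 64/125 m

S_min = 64/125 m = 0.5120 m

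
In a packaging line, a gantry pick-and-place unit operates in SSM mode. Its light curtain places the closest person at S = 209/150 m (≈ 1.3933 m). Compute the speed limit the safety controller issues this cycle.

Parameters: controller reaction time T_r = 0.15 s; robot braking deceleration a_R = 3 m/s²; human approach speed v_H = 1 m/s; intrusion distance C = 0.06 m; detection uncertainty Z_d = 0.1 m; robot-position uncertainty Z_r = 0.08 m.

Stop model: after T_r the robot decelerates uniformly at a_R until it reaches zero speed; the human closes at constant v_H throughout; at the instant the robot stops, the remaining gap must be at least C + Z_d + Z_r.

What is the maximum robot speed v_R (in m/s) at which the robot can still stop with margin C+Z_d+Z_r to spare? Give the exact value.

v_R_max = 7/5 m/s = 1.4000 m/s

collect terms ⇒ (1/6)·v_R² + (29/60)·v_R + (-301/300) = 0
  disc = (29/60)² − 4·(1/6)·(-301/300) = 361/400 ; √disc = 19/20
  v_R = (−(29/60) + 19/20) / (2·(1/6)) = 7/5 m/s
check:
stop time T_s = (7/5)/3 = 0.4667 s
reaction-phase robot travel = 1.4000·0.1500 = 0.2100 m
robot covers 1.4000·0.4667 − ½·3.0000·0.4667² = 0.3267 m while stopping
human closes 1.0000·0.6167 = 0.6167 m
residual clearance needed = 0.0600+0.1000+0.0800 = 0.2400 m
sum ≈ 0.2100+0.3267+0.6167+0.2400 ≈ 1.3933 m = S ✓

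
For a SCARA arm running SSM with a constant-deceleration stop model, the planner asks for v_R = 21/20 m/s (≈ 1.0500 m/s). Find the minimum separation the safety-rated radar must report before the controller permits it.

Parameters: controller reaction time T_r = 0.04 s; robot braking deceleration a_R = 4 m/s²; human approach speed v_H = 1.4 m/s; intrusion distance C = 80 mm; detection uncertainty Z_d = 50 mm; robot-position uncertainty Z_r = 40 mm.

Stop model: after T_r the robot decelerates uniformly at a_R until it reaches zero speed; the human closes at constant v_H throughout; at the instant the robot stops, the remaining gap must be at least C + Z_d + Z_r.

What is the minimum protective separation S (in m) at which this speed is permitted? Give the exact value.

S_min = 12373/16000 m = 0.7733 m

braking lasts T_s = (21/20)/4 = 0.2625 s
reaction-phase robot travel = 1.0500·0.0400 = 0.0420 m
robot covers 1.0500·0.2625 − ½·4.0000·0.2625² = 0.1378 m while stopping
human closes 1.4000·0.3025 = 0.4235 m
residual clearance needed = 0.0800+0.0500+0.0400 = 0.1700 m
S_min ≈ 0.0420+0.1378+0.4235+0.1700  ⇒  S_min = 12373/16000 m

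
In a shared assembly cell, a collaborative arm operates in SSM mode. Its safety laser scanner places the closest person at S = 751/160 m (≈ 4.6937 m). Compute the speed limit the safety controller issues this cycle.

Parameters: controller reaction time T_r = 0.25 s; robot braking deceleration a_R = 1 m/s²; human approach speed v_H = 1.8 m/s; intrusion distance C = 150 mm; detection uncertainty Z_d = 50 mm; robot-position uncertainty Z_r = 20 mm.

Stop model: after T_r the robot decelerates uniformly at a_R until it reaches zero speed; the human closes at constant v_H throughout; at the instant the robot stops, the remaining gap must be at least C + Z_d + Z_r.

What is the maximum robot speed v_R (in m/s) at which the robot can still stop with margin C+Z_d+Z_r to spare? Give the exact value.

quadratic (1/2)·v² + (41/20)·v + (-3219/800) = 0
  disc = (41/20)² − 4·(1/2)·(-3219/800) = 49/4 ; √disc = 7/2
  v_R = (−(41/20) + 7/2) / (2·(1/2)) = 29/20 m/s
check:
braking lasts T_s = (29/20)/1 = 1.4500 s
robot in T_r: 1.4500·0.2500 = 0.3625 m
robot under decel: 1.4500²/(2·1.0000) = 1.0513 m
human over T_r+T_s: 1.8000·(0.2500+1.4500) = 3.0600 m
margins: 0.1500+0.0500+0.0200 = 0.2200 m
sum ≈ 0.3625+1.0513+3.0600+0.2200 ≈ 4.6937 m = S ✓

v_R_max = 29/20 m/s = 1.4500 m/s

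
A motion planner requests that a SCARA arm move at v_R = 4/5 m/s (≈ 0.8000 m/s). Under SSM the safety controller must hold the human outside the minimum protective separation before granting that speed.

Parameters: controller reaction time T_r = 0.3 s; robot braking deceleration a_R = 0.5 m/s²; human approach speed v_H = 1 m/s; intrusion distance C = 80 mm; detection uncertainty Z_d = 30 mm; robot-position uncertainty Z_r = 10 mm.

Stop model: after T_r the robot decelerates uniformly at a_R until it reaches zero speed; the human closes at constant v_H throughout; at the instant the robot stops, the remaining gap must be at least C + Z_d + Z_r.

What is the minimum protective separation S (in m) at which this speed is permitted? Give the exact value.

S_min = 29/10 m = 2.9000 m

stop time T_s = (4/5)/(1/2) = 1.6000 s
reaction-phase robot travel = 0.8000·0.3000 = 0.2400 m
braking distance = 0.8000²/(2·0.5000) = 0.6400 m
human over T_r+T_s: 1.0000·(0.3000+1.6000) = 1.9000 m
residual clearance needed = 0.0800+0.0300+0.0100 = 0.1200 m
S_min ≈ 0.2400+0.6400+1.9000+0.1200  ⇒  S_min = 29/10 m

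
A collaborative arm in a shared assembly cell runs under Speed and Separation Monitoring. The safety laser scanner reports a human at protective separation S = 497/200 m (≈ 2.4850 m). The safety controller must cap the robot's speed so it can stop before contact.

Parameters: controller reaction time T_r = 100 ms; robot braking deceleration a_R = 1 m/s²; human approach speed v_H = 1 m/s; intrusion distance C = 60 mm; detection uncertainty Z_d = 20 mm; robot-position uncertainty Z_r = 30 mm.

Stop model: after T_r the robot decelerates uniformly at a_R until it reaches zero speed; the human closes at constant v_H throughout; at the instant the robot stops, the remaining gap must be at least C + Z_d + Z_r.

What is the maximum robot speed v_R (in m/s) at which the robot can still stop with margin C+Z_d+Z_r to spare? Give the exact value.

v_R_max = 13/10 m/s = 1.3000 m/s

quadratic (1/2)·v² + (11/10)·v + (-91/40) = 0
  disc = (11/10)² − 4·(1/2)·(-91/40) = 144/25 ; √disc = 12/5
  v_R = (−(11/10) + 12/5) / (2·(1/2)) = 13/10 m/s
check:
braking lasts T_s = (13/10)/1 = 1.3000 s
reaction-phase robot travel = 1.3000·0.1000 = 0.1300 m
braking distance = 1.3000²/(2·1.0000) = 0.8450 m
human over T_r+T_s: 1.0000·(0.1000+1.3000) = 1.4000 m
C+Z_d+Z_r = 0.0600+0.0200+0.0300 = 0.1100 m
sum ≈ 0.1300+0.8450+1.4000+0.1100 ≈ 2.4850 m = S ✓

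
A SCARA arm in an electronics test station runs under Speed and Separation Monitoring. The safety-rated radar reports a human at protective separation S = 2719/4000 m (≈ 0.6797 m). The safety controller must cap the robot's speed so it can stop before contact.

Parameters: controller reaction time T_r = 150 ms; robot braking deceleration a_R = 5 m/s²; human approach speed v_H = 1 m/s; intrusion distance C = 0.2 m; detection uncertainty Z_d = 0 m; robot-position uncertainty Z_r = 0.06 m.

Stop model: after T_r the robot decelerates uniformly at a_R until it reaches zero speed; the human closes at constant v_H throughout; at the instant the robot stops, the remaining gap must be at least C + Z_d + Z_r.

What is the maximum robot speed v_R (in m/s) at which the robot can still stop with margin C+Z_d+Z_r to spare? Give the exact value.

v_R_max = 13/20 m/s = 0.6500 m/s

quadratic (1/10)·v² + (7/20)·v + (-1079/4000) = 0
  disc = (7/20)² − 4·(1/10)·(-1079/4000) = 144/625 ; √disc = 12/25
  v_R = (−(7/20) + 12/25) / (2·(1/10)) = 13/20 m/s
check:
stop time T_s = (13/20)/5 = 0.1300 s
robot covers v_R·T_r = 0.6500·0.1500 = 0.0975 m before braking
robot covers 0.6500·0.1300 − ½·5.0000·0.1300² = 0.0423 m while stopping
person approaches 1.0000·(0.1500+0.1300) = 0.2800 m
residual clearance needed = 0.2000+0.0000+0.0600 = 0.2600 m
sum ≈ 0.0975+0.0423+0.2800+0.2600 ≈ 0.6797 m = S ✓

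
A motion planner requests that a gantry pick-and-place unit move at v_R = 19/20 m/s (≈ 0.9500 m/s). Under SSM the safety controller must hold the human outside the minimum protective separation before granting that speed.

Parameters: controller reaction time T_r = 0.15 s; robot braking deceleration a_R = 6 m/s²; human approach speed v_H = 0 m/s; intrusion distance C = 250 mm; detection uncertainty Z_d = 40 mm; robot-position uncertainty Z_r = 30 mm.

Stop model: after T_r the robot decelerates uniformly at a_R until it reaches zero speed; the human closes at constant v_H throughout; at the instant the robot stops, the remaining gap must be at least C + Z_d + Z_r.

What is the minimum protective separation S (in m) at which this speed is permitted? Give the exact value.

S_min = 2581/4800 m = 0.5377 m

T_s = v_R/a_R = (19/20)/6 = 0.1583 s
reaction-phase robot travel = 0.9500·0.1500 = 0.1425 m
braking distance = 0.9500²/(2·6.0000) = 0.0752 m
human over T_r+T_s: 0.0000·(0.1500+0.1583) = 0.0000 m
residual clearance needed = 0.2500+0.0400+0.0300 = 0.3200 m
S_min ≈ 0.1425+0.0752+0.0000+0.3200  ⇒  S_min = 2581/4800 m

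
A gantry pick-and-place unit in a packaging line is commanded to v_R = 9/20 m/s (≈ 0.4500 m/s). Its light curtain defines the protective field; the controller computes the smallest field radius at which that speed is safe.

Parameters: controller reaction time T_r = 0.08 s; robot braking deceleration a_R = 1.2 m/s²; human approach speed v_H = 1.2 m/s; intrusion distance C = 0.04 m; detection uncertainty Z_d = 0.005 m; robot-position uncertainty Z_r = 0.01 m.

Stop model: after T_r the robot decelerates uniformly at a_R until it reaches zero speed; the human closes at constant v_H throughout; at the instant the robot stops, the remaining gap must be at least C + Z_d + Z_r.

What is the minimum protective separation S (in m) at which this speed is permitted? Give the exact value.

S_min = 5771/8000 m = 0.7214 m

braking lasts T_s = (9/20)/(6/5) = 0.3750 s
robot covers v_R·T_r = 0.4500·0.0800 = 0.0360 m before braking
braking distance = 0.4500²/(2·1.2000) = 0.0844 m
person approaches 1.2000·(0.0800+0.3750) = 0.5460 m
residual clearance needed = 0.0400+0.0050+0.0100 = 0.0550 m
S_min ≈ 0.0360+0.0844+0.5460+0.0550  ⇒  S_min = 5771/8000 m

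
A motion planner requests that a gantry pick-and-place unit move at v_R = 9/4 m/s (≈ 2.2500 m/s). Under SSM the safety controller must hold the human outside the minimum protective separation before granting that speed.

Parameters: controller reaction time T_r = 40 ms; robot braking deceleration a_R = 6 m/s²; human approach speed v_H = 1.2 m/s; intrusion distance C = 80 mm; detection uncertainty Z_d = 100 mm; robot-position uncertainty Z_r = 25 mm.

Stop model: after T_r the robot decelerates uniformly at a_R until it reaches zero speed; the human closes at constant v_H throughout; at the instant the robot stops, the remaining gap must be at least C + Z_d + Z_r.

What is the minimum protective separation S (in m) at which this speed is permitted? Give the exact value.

S_min = 9719/8000 m = 1.2149 m

braking lasts T_s = (9/4)/6 = 0.3750 s
robot covers v_R·T_r = 2.2500·0.0400 = 0.0900 m before braking
robot under decel: 2.2500²/(2·6.0000) = 0.4219 m
human over T_r+T_s: 1.2000·(0.0400+0.3750) = 0.4980 m
margins: 0.0800+0.1000+0.0250 = 0.2050 m
S_min ≈ 0.0900+0.4219+0.4980+0.2050  ⇒  S_min = 9719/8000 m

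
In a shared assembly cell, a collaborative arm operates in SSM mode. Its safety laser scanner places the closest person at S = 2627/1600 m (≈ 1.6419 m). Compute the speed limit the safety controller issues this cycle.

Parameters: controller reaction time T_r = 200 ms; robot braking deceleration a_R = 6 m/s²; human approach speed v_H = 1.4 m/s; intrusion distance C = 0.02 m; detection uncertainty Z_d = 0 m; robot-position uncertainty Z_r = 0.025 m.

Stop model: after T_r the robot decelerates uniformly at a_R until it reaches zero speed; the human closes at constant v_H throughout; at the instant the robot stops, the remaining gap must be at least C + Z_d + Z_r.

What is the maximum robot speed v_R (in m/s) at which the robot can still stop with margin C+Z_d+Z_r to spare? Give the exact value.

v_R_max = 43/20 m/s = 2.1500 m/s

at the boundary: (1/12)·v² + (13/30)·v + (-2107/1600) = 0
  disc = (13/30)² − 4·(1/12)·(-2107/1600) = 361/576 ; √disc = 19/24
  v_R = (−(13/30) + 19/24) / (2·(1/12)) = 43/20 m/s
check:
T_s = v_R/a_R = (43/20)/6 = 0.3583 s
robot covers v_R·T_r = 2.1500·0.2000 = 0.4300 m before braking
robot covers 2.1500·0.3583 − ½·6.0000·0.3583² = 0.3852 m while stopping
human over T_r+T_s: 1.4000·(0.2000+0.3583) = 0.7817 m
C+Z_d+Z_r = 0.0200+0.0000+0.0250 = 0.0450 m
sum ≈ 0.4300+0.3852+0.7817+0.0450 ≈ 1.6419 m = S ✓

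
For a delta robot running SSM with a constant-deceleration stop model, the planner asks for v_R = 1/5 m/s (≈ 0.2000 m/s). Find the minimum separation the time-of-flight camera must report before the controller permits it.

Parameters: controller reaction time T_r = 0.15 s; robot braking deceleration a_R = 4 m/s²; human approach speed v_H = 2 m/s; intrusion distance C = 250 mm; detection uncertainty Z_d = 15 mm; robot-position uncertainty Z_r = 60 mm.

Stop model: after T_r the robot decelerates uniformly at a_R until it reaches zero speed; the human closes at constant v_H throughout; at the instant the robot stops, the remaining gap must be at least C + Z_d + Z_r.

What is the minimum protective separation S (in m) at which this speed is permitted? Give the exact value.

T_s = v_R/a_R = (1/5)/4 = 0.0500 s
robot covers v_R·T_r = 0.2000·0.1500 = 0.0300 m before braking
robot under decel: 0.2000²/(2·4.0000) = 0.0050 m
human closes 2.0000·0.2000 = 0.4000 m
C+Z_d+Z_r = 0.2500+0.0150+0.0600 = 0.3250 m
S_min ≈ 0.0300+0.0050+0.4000+0.3250  ⇒  S_min = 19/25 m

S_min = 19/25 m = 0.7600 m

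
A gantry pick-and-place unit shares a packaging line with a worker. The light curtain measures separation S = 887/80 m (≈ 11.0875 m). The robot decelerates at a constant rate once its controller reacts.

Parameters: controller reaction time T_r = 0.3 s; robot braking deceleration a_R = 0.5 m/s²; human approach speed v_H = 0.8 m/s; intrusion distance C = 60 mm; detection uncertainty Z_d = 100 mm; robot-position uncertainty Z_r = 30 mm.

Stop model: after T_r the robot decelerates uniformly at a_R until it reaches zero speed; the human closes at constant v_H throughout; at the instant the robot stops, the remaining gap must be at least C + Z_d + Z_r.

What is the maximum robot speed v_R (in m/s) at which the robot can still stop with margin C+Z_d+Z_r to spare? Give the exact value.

collect terms ⇒ (1)·v_R² + (19/10)·v_R + (-4263/400) = 0
  disc = (19/10)² − 4·(1)·(-4263/400) = 1156/25 ; √disc = 34/5
  v_R = (−(19/10) + 34/5) / (2·(1)) = 49/20 m/s
check:
stop time T_s = (49/20)/(1/2) = 4.9000 s
robot in T_r: 2.4500·0.3000 = 0.7350 m
robot under decel: 2.4500²/(2·0.5000) = 6.0025 m
human over T_r+T_s: 0.8000·(0.3000+4.9000) = 4.1600 m
residual clearance needed = 0.0600+0.1000+0.0300 = 0.1900 m
sum ≈ 0.7350+6.0025+4.1600+0.1900 ≈ 11.0875 m = S ✓

v_R_max = 49/20 m/s = 2.4500 m/s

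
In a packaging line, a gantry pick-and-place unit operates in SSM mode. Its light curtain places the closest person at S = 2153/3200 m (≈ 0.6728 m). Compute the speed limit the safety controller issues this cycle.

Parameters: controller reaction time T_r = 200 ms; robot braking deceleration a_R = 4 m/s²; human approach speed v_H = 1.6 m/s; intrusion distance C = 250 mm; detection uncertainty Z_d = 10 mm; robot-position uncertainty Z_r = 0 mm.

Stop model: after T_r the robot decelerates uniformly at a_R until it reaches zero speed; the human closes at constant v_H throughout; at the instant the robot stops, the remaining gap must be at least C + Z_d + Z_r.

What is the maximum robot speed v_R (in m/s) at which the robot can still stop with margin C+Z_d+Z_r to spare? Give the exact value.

at the boundary: (1/8)·v² + (3/5)·v + (-297/3200) = 0
  disc = (3/5)² − 4·(1/8)·(-297/3200) = 2601/6400 ; √disc = 51/80
  v_R = (−(3/5) + 51/80) / (2·(1/8)) = 3/20 m/s
check:
T_s = v_R/a_R = (3/20)/4 = 0.0375 s
robot in T_r: 0.1500·0.2000 = 0.0300 m
robot covers 0.1500·0.0375 − ½·4.0000·0.0375² = 0.0028 m while stopping
human closes 1.6000·0.2375 = 0.3800 m
margins: 0.2500+0.0100+0.0000 = 0.2600 m
sum ≈ 0.0300+0.0028+0.3800+0.2600 ≈ 0.6728 m = S ✓

v_R_max = 3/20 m/s = 0.1500 m/s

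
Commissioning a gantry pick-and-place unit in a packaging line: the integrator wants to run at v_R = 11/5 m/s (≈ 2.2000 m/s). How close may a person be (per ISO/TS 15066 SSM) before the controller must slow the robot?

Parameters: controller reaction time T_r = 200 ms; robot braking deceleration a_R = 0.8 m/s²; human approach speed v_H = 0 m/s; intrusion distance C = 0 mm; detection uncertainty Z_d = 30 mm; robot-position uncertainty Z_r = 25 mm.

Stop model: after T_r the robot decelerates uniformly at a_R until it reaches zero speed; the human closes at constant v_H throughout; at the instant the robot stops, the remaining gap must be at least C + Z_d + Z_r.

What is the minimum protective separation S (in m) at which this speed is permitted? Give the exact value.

T_s = v_R/a_R = (11/5)/(4/5) = 2.7500 s
robot in T_r: 2.2000·0.2000 = 0.4400 m
robot under decel: 2.2000²/(2·0.8000) = 3.0250 m
human over T_r+T_s: 0.0000·(0.2000+2.7500) = 0.0000 m
C+Z_d+Z_r = 0.0000+0.0300+0.0250 = 0.0550 m
S_min ≈ 0.4400+3.0250+0.0000+0.0550  ⇒  S_min = 88/25 m

S_min = 88/25 m = 3.5200 m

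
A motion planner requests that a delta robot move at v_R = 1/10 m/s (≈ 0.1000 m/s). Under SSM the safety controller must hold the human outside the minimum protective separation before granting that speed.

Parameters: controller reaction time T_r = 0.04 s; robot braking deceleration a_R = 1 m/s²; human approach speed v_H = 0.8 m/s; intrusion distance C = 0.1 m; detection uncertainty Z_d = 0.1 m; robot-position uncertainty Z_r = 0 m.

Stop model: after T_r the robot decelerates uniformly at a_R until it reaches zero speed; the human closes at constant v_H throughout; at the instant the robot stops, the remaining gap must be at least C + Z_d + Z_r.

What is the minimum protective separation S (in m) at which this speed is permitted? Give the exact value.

braking lasts T_s = (1/10)/1 = 0.1000 s
robot in T_r: 0.1000·0.0400 = 0.0040 m
robot covers 0.1000·0.1000 − ½·1.0000·0.1000² = 0.0050 m while stopping
human over T_r+T_s: 0.8000·(0.0400+0.1000) = 0.1120 m
residual clearance needed = 0.1000+0.1000+0.0000 = 0.2000 m
S_min ≈ 0.0040+0.0050+0.1120+0.2000  ⇒  S_min = 321/1000 m

S_min = 321/1000 m = 0.3210 m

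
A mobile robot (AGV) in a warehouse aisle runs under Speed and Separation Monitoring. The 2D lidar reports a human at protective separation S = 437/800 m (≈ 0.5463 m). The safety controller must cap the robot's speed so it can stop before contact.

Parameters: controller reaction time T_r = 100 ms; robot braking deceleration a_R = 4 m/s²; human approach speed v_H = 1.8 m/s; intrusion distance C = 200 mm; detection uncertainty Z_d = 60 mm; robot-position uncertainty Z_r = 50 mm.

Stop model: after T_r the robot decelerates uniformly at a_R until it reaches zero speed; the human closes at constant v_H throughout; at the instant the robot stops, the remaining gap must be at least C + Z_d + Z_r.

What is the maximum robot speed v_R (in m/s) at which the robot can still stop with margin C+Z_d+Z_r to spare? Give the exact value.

quadratic (1/8)·v² + (11/20)·v + (-9/160) = 0
  disc = (11/20)² − 4·(1/8)·(-9/160) = 529/1600 ; √disc = 23/40
  v_R = (−(11/20) + 23/40) / (2·(1/8)) = 1/10 m/s
check:
T_s = v_R/a_R = (1/10)/4 = 0.0250 s
reaction-phase robot travel = 0.1000·0.1000 = 0.0100 m
braking distance = 0.1000²/(2·4.0000) = 0.0013 m
person approaches 1.8000·(0.1000+0.0250) = 0.2250 m
residual clearance needed = 0.2000+0.0600+0.0500 = 0.3100 m
sum ≈ 0.0100+0.0013+0.2250+0.3100 ≈ 0.5463 m = S ✓

v_R_max = 1/10 m/s = 0.1000 m/s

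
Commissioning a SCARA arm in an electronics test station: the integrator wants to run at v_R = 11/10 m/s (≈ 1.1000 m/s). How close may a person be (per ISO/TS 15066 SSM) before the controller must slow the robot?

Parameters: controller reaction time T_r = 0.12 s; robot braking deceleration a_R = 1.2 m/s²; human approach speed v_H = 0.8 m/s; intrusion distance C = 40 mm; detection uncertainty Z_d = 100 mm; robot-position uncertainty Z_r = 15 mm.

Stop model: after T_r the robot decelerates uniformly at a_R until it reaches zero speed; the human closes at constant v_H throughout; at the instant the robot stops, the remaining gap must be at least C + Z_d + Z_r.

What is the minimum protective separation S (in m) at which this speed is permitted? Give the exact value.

braking lasts T_s = (11/10)/(6/5) = 0.9167 s
robot covers v_R·T_r = 1.1000·0.1200 = 0.1320 m before braking
robot covers 1.1000·0.9167 − ½·1.2000·0.9167² = 0.5042 m while stopping
human closes 0.8000·1.0367 = 0.8293 m
C+Z_d+Z_r = 0.0400+0.1000+0.0150 = 0.1550 m
S_min ≈ 0.1320+0.5042+0.8293+0.1550  ⇒  S_min = 3241/2000 m

S_min = 3241/2000 m = 1.6205 m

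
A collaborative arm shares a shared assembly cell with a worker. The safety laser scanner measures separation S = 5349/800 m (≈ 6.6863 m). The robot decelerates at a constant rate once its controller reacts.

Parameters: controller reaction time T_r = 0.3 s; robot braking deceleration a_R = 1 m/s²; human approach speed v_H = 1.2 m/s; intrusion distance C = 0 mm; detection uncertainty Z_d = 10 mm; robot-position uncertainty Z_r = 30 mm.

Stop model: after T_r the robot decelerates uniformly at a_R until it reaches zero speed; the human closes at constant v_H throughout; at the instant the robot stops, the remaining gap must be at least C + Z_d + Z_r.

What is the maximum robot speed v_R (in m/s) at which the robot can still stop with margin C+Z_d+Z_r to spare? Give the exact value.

v_R_max = 47/20 m/s = 2.3500 m/s

collect terms ⇒ (1/2)·v_R² + (3/2)·v_R + (-5029/800) = 0
  disc = (3/2)² − 4·(1/2)·(-5029/800) = 5929/400 ; √disc = 77/20
  v_R = (−(3/2) + 77/20) / (2·(1/2)) = 47/20 m/s
check:
T_s = v_R/a_R = (47/20)/1 = 2.3500 s
robot covers v_R·T_r = 2.3500·0.3000 = 0.7050 m before braking
braking distance = 2.3500²/(2·1.0000) = 2.7612 m
person approaches 1.2000·(0.3000+2.3500) = 3.1800 m
residual clearance needed = 0.0000+0.0100+0.0300 = 0.0400 m
sum ≈ 0.7050+2.7612+3.1800+0.0400 ≈ 6.6863 m = S ✓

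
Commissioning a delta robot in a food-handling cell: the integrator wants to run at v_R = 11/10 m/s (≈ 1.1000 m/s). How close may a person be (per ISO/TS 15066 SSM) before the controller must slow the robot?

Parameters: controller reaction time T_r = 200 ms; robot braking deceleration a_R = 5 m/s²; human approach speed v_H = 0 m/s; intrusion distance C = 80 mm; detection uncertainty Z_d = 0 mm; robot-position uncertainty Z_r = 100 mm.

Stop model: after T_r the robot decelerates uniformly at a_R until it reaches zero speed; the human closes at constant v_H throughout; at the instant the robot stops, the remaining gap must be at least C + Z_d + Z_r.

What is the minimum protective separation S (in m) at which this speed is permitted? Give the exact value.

braking lasts T_s = (11/10)/5 = 0.2200 s
reaction-phase robot travel = 1.1000·0.2000 = 0.2200 m
robot under decel: 1.1000²/(2·5.0000) = 0.1210 m
human closes 0.0000·0.4200 = 0.0000 m
margins: 0.0800+0.0000+0.1000 = 0.1800 m
S_min ≈ 0.2200+0.1210+0.0000+0.1800  ⇒  S_min = 521/1000 m

S_min = 521/1000 m = 0.5210 m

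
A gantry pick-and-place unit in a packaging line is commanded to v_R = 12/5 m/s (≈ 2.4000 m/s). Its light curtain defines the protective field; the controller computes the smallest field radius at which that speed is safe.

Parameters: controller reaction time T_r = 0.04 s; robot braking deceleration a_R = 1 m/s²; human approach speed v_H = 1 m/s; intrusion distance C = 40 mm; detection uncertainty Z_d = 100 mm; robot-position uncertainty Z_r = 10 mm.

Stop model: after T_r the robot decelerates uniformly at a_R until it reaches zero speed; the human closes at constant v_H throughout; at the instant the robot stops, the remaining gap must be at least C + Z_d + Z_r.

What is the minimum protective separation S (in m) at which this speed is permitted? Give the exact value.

T_s = v_R/a_R = (12/5)/1 = 2.4000 s
robot in T_r: 2.4000·0.0400 = 0.0960 m
braking distance = 2.4000²/(2·1.0000) = 2.8800 m
human over T_r+T_s: 1.0000·(0.0400+2.4000) = 2.4400 m
residual clearance needed = 0.0400+0.1000+0.0100 = 0.1500 m
S_min ≈ 0.0960+2.8800+2.4400+0.1500  ⇒  S_min = 2783/500 m

S_min = 2783/500 m = 5.5660 m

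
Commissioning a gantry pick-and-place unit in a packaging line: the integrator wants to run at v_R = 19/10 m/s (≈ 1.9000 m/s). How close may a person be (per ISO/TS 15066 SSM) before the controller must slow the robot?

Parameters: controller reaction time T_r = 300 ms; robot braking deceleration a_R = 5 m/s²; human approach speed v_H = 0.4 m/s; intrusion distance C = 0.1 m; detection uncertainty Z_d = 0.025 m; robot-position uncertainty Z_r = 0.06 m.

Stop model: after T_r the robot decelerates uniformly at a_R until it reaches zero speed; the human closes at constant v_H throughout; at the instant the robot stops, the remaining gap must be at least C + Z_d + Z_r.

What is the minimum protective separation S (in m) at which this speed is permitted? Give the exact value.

S_min = 347/250 m = 1.3880 m

T_s = v_R/a_R = (19/10)/5 = 0.3800 s
robot covers v_R·T_r = 1.9000·0.3000 = 0.5700 m before braking
braking distance = 1.9000²/(2·5.0000) = 0.3610 m
human over T_r+T_s: 0.4000·(0.3000+0.3800) = 0.2720 m
residual clearance needed = 0.1000+0.0250+0.0600 = 0.1850 m
S_min ≈ 0.5700+0.3610+0.2720+0.1850  ⇒  S_min = 347/250 m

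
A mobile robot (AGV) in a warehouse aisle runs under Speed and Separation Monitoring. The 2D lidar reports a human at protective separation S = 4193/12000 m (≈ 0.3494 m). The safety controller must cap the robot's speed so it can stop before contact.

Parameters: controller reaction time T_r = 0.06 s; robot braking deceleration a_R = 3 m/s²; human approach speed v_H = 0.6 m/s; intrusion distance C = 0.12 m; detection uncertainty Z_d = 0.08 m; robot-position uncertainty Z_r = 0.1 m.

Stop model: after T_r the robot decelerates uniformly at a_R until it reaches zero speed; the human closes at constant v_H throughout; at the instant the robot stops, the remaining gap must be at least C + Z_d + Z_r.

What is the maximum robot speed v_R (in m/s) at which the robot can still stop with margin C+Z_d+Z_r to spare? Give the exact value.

quadratic (1/6)·v² + (13/50)·v + (-161/12000) = 0
  disc = (13/50)² − 4·(1/6)·(-161/12000) = 6889/90000 ; √disc = 83/300
  v_R = (−(13/50) + 83/300) / (2·(1/6)) = 1/20 m/s
check:
T_s = v_R/a_R = (1/20)/3 = 0.0167 s
reaction-phase robot travel = 0.0500·0.0600 = 0.0030 m
robot covers 0.0500·0.0167 − ½·3.0000·0.0167² = 0.0004 m while stopping
human closes 0.6000·0.0767 = 0.0460 m
residual clearance needed = 0.1200+0.0800+0.1000 = 0.3000 m
sum ≈ 0.0030+0.0004+0.0460+0.3000 ≈ 0.3494 m = S ✓

v_R_max = 1/20 m/s = 0.0500 m/s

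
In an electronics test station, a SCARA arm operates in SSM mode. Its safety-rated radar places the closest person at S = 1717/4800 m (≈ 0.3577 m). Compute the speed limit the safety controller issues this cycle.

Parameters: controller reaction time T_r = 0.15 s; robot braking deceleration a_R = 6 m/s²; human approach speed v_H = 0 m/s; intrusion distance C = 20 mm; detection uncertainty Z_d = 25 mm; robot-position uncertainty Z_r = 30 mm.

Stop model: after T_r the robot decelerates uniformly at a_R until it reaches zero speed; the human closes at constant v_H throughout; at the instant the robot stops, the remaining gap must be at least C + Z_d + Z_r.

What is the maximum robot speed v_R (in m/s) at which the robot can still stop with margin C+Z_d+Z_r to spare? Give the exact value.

collect terms ⇒ (1/12)·v_R² + (3/20)·v_R + (-1357/4800) = 0
  disc = (3/20)² − 4·(1/12)·(-1357/4800) = 1681/14400 ; √disc = 41/120
  v_R = (−(3/20) + 41/120) / (2·(1/12)) = 23/20 m/s
check:
T_s = v_R/a_R = (23/20)/6 = 0.1917 s
robot in T_r: 1.1500·0.1500 = 0.1725 m
braking distance = 1.1500²/(2·6.0000) = 0.1102 m
human over T_r+T_s: 0.0000·(0.1500+0.1917) = 0.0000 m
C+Z_d+Z_r = 0.0200+0.0250+0.0300 = 0.0750 m
sum ≈ 0.1725+0.1102+0.0000+0.0750 ≈ 0.3577 m = S ✓

v_R_max = 23/20 m/s = 1.1500 m/s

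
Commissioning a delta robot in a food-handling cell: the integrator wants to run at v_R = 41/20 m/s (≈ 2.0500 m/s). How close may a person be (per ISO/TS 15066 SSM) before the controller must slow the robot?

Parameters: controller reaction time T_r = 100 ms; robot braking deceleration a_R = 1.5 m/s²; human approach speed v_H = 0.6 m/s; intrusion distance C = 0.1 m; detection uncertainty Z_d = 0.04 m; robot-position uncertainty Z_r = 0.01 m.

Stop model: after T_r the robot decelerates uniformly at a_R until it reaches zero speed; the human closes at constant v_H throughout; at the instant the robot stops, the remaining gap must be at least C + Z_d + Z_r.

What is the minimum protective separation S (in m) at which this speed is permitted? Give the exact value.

T_s = v_R/a_R = (41/20)/(3/2) = 1.3667 s
robot covers v_R·T_r = 2.0500·0.1000 = 0.2050 m before braking
robot covers 2.0500·1.3667 − ½·1.5000·1.3667² = 1.4008 m while stopping
human over T_r+T_s: 0.6000·(0.1000+1.3667) = 0.8800 m
C+Z_d+Z_r = 0.1000+0.0400+0.0100 = 0.1500 m
S_min ≈ 0.2050+1.4008+0.8800+0.1500  ⇒  S_min = 3163/1200 m

S_min = 3163/1200 m = 2.6358 m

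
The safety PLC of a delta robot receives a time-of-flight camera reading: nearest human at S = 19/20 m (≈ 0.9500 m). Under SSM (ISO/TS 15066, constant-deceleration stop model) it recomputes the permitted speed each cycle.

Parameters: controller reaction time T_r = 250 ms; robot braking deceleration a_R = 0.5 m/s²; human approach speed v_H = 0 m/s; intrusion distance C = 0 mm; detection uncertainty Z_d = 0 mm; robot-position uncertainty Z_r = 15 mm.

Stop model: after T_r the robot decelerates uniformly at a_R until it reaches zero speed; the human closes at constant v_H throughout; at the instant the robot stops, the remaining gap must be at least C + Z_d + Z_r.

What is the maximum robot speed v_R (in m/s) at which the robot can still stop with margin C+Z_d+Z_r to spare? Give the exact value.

v_R_max = 17/20 m/s = 0.8500 m/s

collect terms ⇒ (1)·v_R² + (1/4)·v_R + (-187/200) = 0
  disc = (1/4)² − 4·(1)·(-187/200) = 1521/400 ; √disc = 39/20
  v_R = (−(1/4) + 39/20) / (2·(1)) = 17/20 m/s
check:
T_s = v_R/a_R = (17/20)/(1/2) = 1.7000 s
robot covers v_R·T_r = 0.8500·0.2500 = 0.2125 m before braking
robot covers 0.8500·1.7000 − ½·0.5000·1.7000² = 0.7225 m while stopping
human closes 0.0000·1.9500 = 0.0000 m
C+Z_d+Z_r = 0.0000+0.0000+0.0150 = 0.0150 m
sum ≈ 0.2125+0.7225+0.0000+0.0150 ≈ 0.9500 m = S ✓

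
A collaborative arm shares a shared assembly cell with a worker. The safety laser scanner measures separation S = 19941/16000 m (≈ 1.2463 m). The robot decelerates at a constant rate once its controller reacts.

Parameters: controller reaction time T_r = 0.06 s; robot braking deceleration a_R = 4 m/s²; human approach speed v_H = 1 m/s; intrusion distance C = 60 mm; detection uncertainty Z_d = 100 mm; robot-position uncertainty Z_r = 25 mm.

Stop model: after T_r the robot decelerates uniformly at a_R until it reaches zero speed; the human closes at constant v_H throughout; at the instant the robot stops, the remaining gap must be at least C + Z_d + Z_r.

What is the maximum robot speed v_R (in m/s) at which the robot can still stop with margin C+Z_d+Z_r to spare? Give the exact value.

v_R_max = 37/20 m/s = 1.8500 m/s

quadratic (1/8)·v² + (31/100)·v + (-16021/16000) = 0
  disc = (31/100)² − 4·(1/8)·(-16021/16000) = 95481/160000 ; √disc = 309/400
  v_R = (−(31/100) + 309/400) / (2·(1/8)) = 37/20 m/s
check:
T_s = v_R/a_R = (37/20)/4 = 0.4625 s
reaction-phase robot travel = 1.8500·0.0600 = 0.1110 m
robot under decel: 1.8500²/(2·4.0000) = 0.4278 m
human closes 1.0000·0.5225 = 0.5225 m
residual clearance needed = 0.0600+0.1000+0.0250 = 0.1850 m
sum ≈ 0.1110+0.4278+0.5225+0.1850 ≈ 1.2463 m = S ✓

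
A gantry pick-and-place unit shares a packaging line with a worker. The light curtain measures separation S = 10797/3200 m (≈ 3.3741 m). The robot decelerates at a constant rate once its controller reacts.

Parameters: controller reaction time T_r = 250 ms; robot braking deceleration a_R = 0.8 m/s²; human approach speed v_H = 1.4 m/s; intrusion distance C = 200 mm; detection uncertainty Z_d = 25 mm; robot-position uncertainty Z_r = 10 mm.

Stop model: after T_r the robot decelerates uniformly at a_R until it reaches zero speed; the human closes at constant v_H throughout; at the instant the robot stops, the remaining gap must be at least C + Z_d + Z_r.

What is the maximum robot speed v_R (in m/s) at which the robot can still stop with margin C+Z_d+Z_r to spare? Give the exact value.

at the boundary: (5/8)·v² + (2)·v + (-357/128) = 0
  disc = (2)² − 4·(5/8)·(-357/128) = 2809/256 ; √disc = 53/16
  v_R = (−(2) + 53/16) / (2·(5/8)) = 21/20 m/s
check:
T_s = v_R/a_R = (21/20)/(4/5) = 1.3125 s
robot in T_r: 1.0500·0.2500 = 0.2625 m
braking distance = 1.0500²/(2·0.8000) = 0.6891 m
human over T_r+T_s: 1.4000·(0.2500+1.3125) = 2.1875 m
margins: 0.2000+0.0250+0.0100 = 0.2350 m
sum ≈ 0.2625+0.6891+2.1875+0.2350 ≈ 3.3741 m = S ✓

v_R_max = 21/20 m/s = 1.0500 m/s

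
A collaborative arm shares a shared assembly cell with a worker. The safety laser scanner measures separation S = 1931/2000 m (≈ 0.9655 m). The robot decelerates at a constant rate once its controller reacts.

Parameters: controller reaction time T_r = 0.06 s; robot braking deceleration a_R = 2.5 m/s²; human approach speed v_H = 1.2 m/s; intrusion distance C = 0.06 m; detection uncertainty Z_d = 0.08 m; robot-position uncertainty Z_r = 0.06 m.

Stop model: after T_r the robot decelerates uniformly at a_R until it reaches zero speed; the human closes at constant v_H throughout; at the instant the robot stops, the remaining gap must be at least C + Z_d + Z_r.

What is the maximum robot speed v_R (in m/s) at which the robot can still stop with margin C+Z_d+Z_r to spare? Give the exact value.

at the boundary: (1/5)·v² + (27/50)·v + (-1387/2000) = 0
  disc = (27/50)² − 4·(1/5)·(-1387/2000) = 529/625 ; √disc = 23/25
  v_R = (−(27/50) + 23/25) / (2·(1/5)) = 19/20 m/s
check:
T_s = v_R/a_R = (19/20)/(5/2) = 0.3800 s
robot in T_r: 0.9500·0.0600 = 0.0570 m
robot covers 0.9500·0.3800 − ½·2.5000·0.3800² = 0.1805 m while stopping
human over T_r+T_s: 1.2000·(0.0600+0.3800) = 0.5280 m
margins: 0.0600+0.0800+0.0600 = 0.2000 m
sum ≈ 0.0570+0.1805+0.5280+0.2000 ≈ 0.9655 m = S ✓

v_R_max = 19/20 m/s = 0.9500 m/s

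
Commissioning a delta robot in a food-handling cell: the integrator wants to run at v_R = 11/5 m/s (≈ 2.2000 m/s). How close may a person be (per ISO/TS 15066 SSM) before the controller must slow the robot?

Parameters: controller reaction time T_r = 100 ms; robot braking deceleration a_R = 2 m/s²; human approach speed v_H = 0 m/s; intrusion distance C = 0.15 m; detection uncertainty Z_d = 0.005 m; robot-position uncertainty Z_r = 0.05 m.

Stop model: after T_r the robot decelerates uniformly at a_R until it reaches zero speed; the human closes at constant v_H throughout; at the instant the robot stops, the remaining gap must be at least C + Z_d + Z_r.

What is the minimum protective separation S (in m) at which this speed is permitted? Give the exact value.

braking lasts T_s = (11/5)/2 = 1.1000 s
robot covers v_R·T_r = 2.2000·0.1000 = 0.2200 m before braking
braking distance = 2.2000²/(2·2.0000) = 1.2100 m
human over T_r+T_s: 0.0000·(0.1000+1.1000) = 0.0000 m
margins: 0.1500+0.0050+0.0500 = 0.2050 m
S_min ≈ 0.2200+1.2100+0.0000+0.2050  ⇒  S_min = 327/200 m

S_min = 327/200 m = 1.6350 m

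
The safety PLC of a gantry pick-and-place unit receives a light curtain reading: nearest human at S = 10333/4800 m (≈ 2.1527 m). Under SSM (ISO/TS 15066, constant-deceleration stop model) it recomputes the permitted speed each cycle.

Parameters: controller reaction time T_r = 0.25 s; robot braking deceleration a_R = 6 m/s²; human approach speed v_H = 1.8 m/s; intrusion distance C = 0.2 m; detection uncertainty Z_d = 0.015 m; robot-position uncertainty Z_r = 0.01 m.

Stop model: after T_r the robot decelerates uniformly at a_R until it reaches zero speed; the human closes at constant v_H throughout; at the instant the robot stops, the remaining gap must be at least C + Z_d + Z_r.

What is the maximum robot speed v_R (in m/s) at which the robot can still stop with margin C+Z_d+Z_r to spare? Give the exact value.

quadratic (1/12)·v² + (11/20)·v + (-7093/4800) = 0
  disc = (11/20)² − 4·(1/12)·(-7093/4800) = 11449/14400 ; √disc = 107/120
  v_R = (−(11/20) + 107/120) / (2·(1/12)) = 41/20 m/s
check:
braking lasts T_s = (41/20)/6 = 0.3417 s
robot in T_r: 2.0500·0.2500 = 0.5125 m
robot under decel: 2.0500²/(2·6.0000) = 0.3502 m
human over T_r+T_s: 1.8000·(0.2500+0.3417) = 1.0650 m
margins: 0.2000+0.0150+0.0100 = 0.2250 m
sum ≈ 0.5125+0.3502+1.0650+0.2250 ≈ 2.1527 m = S ✓

v_R_max = 41/20 m/s = 2.0500 m/s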